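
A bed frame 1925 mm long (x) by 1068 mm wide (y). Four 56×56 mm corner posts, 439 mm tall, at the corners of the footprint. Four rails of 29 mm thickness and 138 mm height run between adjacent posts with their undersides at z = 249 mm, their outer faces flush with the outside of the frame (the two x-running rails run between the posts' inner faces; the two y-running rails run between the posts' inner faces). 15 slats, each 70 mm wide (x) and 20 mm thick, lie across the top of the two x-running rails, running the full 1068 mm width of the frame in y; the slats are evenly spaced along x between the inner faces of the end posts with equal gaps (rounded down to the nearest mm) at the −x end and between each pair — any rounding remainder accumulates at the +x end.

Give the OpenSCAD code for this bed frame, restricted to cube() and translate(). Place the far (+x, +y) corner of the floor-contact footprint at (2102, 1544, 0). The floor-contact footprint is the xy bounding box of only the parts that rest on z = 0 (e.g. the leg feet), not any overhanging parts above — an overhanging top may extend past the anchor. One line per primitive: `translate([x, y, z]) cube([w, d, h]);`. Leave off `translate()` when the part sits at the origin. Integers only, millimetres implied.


translate([177, 476, 0]) cube([56, 56, 439]);
translate([177, 1488, 0]) cube([56, 56, 439]);
translate([2046, 476, 0]) cube([56, 56, 439]);
translate([2046, 1488, 0]) cube([56, 56, 439]);
translate([233, 476, 249]) cube([1813, 29, 138]);
translate([233, 1515, 249]) cube([1813, 29, 138]);
translate([177, 532, 249]) cube([29, 956, 138]);
translate([2073, 532, 249]) cube([29, 956, 138]);
translate([280, 476, 387]) cube([70, 1068, 20]);
translate([397, 476, 387]) cube([70, 1068, 20]);
translate([514, 476, 387]) cube([70, 1068, 20]);
translate([631, 476, 387]) cube([70, 1068, 20]);
translate([748, 476, 387]) cube([70, 1068, 20]);
translate([865, 476, 387]) cube([70, 1068, 20]);
translate([982, 476, 387]) cube([70, 1068, 20]);
translate([1099, 476, 387]) cube([70, 1068, 20]);
translate([1216, 476, 387]) cube([70, 1068, 20]);
translate([1333, 476, 387]) cube([70, 1068, 20]);
translate([1450, 476, 387]) cube([70, 1068, 20]);
translate([1567, 476, 387]) cube([70, 1068, 20]);
translate([1684, 476, 387]) cube([70, 1068, 20]);
translate([1801, 476, 387]) cube([70, 1068, 20]);
translate([1918, 476, 387]) cube([70, 1068, 20]);


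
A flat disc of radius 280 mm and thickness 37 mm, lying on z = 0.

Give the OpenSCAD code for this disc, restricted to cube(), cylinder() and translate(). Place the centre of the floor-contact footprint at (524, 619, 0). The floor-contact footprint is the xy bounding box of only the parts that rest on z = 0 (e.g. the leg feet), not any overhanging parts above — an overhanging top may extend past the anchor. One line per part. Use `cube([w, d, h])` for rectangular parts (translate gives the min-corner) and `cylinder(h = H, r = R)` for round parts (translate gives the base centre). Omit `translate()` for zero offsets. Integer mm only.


translate([524, 619, 0]) cylinder(h = 37, r = 280);


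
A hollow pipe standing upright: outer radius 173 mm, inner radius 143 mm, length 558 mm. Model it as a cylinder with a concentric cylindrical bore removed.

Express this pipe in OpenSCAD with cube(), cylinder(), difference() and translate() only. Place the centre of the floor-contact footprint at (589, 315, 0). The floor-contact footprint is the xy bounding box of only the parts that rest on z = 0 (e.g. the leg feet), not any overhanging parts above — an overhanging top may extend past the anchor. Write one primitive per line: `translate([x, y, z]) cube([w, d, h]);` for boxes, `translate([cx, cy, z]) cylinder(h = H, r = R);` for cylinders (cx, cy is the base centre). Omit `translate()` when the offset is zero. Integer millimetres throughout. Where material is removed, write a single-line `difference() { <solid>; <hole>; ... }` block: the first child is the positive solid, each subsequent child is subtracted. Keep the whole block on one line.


difference() { translate([589, 315, 0]) cylinder(h = 558, r = 173); translate([589, 315, 0]) cylinder(h = 558, r = 143); }


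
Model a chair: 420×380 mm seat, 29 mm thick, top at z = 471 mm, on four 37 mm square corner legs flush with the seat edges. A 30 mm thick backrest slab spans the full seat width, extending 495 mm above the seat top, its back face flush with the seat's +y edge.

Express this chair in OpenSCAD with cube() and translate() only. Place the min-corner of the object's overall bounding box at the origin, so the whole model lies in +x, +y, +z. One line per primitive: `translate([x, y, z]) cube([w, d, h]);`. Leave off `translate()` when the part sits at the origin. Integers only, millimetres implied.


translate([0, 0, 442]) cube([420, 380, 29]);
cube([37, 37, 442]);
translate([383, 0, 0]) cube([37, 37, 442]);
translate([0, 343, 0]) cube([37, 37, 442]);
translate([383, 343, 0]) cube([37, 37, 442]);
translate([0, 350, 471]) cube([420, 30, 495]);


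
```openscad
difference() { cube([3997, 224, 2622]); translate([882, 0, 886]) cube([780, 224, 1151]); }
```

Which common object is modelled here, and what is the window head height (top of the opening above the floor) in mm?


A wall with a window opening. The window head height is 2037 mm.

A wall with a rectangular opening subtracted — a window. Sill at z = 886, opening 1151 mm tall, so the head is at 886 + 1151 = 2037 mm.


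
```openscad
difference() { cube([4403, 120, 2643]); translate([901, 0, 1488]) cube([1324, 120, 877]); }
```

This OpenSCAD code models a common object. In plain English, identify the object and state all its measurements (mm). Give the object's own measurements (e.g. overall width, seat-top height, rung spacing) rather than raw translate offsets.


A wall 4403 mm long (x), 120 mm thick (y), 2643 mm tall, with a rectangular window opening cut through it. The opening is 1324 mm wide and 877 mm tall; its sill is at z = 1488 mm and its near (−x) edge is 901 mm from the wall's −x end. The opening passes through the full wall thickness.


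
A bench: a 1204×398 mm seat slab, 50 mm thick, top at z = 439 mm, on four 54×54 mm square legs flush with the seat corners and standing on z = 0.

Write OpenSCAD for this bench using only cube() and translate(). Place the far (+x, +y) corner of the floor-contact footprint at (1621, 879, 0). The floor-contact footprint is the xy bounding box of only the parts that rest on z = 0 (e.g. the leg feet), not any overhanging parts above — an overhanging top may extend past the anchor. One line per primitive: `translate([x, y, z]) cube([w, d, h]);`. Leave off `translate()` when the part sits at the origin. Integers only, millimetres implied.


translate([417, 481, 389]) cube([1204, 398, 50]);
translate([417, 481, 0]) cube([54, 54, 389]);
translate([417, 825, 0]) cube([54, 54, 389]);
translate([1567, 481, 0]) cube([54, 54, 389]);
translate([1567, 825, 0]) cube([54, 54, 389]);


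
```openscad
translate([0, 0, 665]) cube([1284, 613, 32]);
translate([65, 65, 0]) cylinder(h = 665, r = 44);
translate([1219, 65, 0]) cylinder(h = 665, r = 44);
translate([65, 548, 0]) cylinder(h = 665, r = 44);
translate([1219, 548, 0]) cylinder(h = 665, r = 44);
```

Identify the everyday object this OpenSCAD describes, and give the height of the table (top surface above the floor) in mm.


A table. The table height is 697 mm.

A 1284×613×32 slab sits at z = 665 on four Ø88 mm round legs — a table. The top surface is at 665 + 32 = 697 mm.


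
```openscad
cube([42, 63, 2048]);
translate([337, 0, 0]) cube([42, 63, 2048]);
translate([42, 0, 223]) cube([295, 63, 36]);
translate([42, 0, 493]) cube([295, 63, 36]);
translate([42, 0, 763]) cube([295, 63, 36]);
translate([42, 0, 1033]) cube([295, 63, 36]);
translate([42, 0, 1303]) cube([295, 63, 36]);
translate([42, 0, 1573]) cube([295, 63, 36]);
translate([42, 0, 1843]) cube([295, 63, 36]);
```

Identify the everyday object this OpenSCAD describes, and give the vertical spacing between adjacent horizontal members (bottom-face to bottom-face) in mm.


A ladder. The rung spacing is 270 mm.

Two tall 42×63 posts with 7 short bars between them — a ladder. Adjacent rungs sit at z = 223 and z = 493, so the spacing is 493 − 223 = 270 mm.


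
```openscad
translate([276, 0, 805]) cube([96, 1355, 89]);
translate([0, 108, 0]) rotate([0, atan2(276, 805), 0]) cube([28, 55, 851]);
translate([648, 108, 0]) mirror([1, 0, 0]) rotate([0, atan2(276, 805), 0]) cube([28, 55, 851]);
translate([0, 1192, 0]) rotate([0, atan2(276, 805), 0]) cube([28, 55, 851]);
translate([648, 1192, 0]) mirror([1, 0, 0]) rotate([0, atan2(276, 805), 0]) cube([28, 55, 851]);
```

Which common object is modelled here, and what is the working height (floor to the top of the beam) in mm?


A sawhorse. The overall height is 894 mm.

A beam across two mirrored pairs of raked legs — a sawhorse. The beam's underside is at z = 805 (matching the legs' vertical rise in atan2(276, 805)) and the beam is 89 mm tall, so its top is at 805 + 89 = 894 mm. The raked legs top out at the beam's underside, so that is the highest point.


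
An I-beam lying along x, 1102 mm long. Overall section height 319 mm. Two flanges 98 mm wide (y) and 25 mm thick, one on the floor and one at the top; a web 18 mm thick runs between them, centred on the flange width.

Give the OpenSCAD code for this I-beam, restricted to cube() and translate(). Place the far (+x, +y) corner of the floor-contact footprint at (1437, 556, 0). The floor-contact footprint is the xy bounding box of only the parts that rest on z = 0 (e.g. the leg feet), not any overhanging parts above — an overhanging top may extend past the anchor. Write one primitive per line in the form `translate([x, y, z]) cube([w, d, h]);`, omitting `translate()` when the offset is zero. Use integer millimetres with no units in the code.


translate([335, 458, 0]) cube([1102, 98, 25]);
translate([335, 498, 25]) cube([1102, 18, 269]);
translate([335, 458, 294]) cube([1102, 98, 25]);


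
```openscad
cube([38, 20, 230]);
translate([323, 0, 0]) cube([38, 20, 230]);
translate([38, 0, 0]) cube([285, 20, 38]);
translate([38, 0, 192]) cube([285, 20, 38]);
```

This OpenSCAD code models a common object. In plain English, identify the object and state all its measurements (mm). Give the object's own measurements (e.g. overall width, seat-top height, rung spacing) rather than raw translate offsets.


A rectangular picture frame lying in the x–z plane (depth along y). The opening is 285 mm wide (x) by 154 mm tall (z), surrounded by a border 38 mm wide on all four sides. The frame is 20 mm deep and is made of two full-height vertical stiles with two horizontal rails fitted between them.


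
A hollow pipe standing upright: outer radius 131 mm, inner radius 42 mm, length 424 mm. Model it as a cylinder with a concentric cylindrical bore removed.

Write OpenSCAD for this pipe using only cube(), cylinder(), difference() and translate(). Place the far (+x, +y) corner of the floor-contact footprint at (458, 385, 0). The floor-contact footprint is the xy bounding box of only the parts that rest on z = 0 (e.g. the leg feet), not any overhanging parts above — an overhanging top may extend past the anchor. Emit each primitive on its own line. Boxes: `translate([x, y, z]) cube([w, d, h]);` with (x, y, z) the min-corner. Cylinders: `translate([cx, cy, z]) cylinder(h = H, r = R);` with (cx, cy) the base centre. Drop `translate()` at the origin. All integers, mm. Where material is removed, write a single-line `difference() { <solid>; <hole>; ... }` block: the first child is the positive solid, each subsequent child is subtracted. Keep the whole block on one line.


difference() { translate([327, 254, 0]) cylinder(h = 424, r = 131); translate([327, 254, 0]) cylinder(h = 424, r = 42); }


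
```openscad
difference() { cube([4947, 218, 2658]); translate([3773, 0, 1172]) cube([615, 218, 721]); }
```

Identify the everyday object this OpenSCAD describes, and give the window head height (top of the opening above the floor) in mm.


A wall with a window opening. The window head height is 1893 mm.

A wall with a rectangular opening subtracted — a window. Sill at z = 1172, opening 721 mm tall, so the head is at 1172 + 721 = 1893 mm.


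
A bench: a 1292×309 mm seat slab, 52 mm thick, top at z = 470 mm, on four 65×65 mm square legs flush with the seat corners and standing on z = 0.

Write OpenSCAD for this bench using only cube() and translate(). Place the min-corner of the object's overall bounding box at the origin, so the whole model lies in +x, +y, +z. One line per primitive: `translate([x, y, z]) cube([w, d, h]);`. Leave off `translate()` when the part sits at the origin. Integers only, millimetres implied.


// leg_h = 470 − 52 = 418
translate([0, 0, 418]) cube([1292, 309, 52]);
cube([65, 65, 418]);
translate([0, 244, 0]) cube([65, 65, 418]);
translate([1227, 0, 0]) cube([65, 65, 418]);
translate([1227, 244, 0]) cube([65, 65, 418]);


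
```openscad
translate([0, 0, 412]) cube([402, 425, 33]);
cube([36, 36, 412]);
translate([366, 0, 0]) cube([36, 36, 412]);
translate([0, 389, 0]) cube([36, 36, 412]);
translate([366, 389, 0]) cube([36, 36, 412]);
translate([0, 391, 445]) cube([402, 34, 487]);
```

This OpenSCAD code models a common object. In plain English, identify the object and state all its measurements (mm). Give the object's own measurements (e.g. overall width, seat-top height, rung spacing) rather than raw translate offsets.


A chair. The seat is a 402×425×33 mm slab with its top at z = 445 mm, on four 36×36 mm corner legs (flush with the seat edges, standing on z = 0). A flat backrest 34 mm thick, 487 mm tall, spans the full seat width and rises from the seat top along its +y edge, rear face flush with the rear of the seat.


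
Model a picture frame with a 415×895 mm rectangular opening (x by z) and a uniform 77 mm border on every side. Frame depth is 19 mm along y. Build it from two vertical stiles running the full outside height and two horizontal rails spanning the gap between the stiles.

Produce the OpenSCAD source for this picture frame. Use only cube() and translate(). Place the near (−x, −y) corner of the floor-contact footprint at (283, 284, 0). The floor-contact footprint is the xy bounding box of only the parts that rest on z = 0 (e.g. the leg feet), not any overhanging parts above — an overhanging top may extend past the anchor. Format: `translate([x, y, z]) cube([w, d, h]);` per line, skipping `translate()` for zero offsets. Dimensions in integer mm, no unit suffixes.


translate([283, 284, 0]) cube([77, 19, 1049]);
translate([775, 284, 0]) cube([77, 19, 1049]);
translate([360, 284, 0]) cube([415, 19, 77]);
translate([360, 284, 972]) cube([415, 19, 77]);


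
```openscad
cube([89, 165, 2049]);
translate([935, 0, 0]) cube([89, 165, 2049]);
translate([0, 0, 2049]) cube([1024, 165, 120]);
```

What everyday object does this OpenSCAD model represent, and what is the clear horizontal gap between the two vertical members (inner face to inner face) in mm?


A door frame. The clear opening width is 846 mm.

Two 2049 mm tall posts with a header on top — a door frame. The left jamb is 89 mm wide at x = 0; the right jamb starts at x = 935. The clear opening is 935 − 89 = 846 mm.


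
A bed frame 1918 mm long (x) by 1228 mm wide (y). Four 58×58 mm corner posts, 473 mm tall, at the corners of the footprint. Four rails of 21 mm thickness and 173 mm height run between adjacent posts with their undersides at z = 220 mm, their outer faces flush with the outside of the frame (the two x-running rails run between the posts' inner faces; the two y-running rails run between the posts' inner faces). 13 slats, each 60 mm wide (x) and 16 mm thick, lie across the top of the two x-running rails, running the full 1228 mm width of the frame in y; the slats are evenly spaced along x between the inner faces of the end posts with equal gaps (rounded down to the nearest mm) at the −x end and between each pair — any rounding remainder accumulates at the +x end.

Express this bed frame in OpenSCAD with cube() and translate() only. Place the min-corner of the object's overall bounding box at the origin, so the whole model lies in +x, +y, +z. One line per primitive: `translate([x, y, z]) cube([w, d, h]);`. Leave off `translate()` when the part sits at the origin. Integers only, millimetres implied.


// slat z = rail_z + rail_h = 220 + 173 = 393
// slat gap = ⌊(1802 − 13·60) / 14⌋ = 73
cube([58, 58, 473]);
translate([0, 1170, 0]) cube([58, 58, 473]);
translate([1860, 0, 0]) cube([58, 58, 473]);
translate([1860, 1170, 0]) cube([58, 58, 473]);
translate([58, 0, 220]) cube([1802, 21, 173]);
translate([58, 1207, 220]) cube([1802, 21, 173]);
translate([0, 58, 220]) cube([21, 1112, 173]);
translate([1897, 58, 220]) cube([21, 1112, 173]);
translate([131, 0, 393]) cube([60, 1228, 16]);
translate([264, 0, 393]) cube([60, 1228, 16]);
translate([397, 0, 393]) cube([60, 1228, 16]);
translate([530, 0, 393]) cube([60, 1228, 16]);
translate([663, 0, 393]) cube([60, 1228, 16]);
translate([796, 0, 393]) cube([60, 1228, 16]);
translate([929, 0, 393]) cube([60, 1228, 16]);
translate([1062, 0, 393]) cube([60, 1228, 16]);
translate([1195, 0, 393]) cube([60, 1228, 16]);
translate([1328, 0, 393]) cube([60, 1228, 16]);
translate([1461, 0, 393]) cube([60, 1228, 16]);
translate([1594, 0, 393]) cube([60, 1228, 16]);
translate([1727, 0, 393]) cube([60, 1228, 16]);


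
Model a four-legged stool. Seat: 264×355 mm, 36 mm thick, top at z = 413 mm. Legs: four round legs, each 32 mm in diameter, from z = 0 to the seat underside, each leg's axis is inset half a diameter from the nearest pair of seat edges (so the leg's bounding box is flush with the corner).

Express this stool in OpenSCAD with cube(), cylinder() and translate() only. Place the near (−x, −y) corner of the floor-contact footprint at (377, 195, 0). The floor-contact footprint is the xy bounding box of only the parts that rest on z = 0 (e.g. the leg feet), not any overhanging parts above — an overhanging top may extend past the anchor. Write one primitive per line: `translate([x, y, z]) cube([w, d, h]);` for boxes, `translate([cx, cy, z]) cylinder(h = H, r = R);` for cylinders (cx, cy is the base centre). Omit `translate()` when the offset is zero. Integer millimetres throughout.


// leg_h = 413 - 36 = 377
translate([377, 195, 377]) cube([264, 355, 36]);
translate([393, 211, 0]) cylinder(h = 377, r = 16);
translate([625, 211, 0]) cylinder(h = 377, r = 16);
translate([393, 534, 0]) cylinder(h = 377, r = 16);
translate([625, 534, 0]) cylinder(h = 377, r = 16);


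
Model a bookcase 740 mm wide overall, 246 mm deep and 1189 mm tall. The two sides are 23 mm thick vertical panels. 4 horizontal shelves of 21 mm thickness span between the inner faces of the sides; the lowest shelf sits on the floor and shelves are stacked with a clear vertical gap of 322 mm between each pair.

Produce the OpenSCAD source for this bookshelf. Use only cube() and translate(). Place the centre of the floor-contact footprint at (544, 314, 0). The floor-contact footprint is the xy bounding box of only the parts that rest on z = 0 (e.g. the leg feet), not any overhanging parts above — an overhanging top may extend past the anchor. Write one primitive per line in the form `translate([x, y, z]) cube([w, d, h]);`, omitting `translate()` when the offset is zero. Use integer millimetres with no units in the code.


translate([174, 191, 0]) cube([23, 246, 1189]);
translate([891, 191, 0]) cube([23, 246, 1189]);
translate([197, 191, 0]) cube([694, 246, 21]);
translate([197, 191, 343]) cube([694, 246, 21]);
translate([197, 191, 686]) cube([694, 246, 21]);
translate([197, 191, 1029]) cube([694, 246, 21]);


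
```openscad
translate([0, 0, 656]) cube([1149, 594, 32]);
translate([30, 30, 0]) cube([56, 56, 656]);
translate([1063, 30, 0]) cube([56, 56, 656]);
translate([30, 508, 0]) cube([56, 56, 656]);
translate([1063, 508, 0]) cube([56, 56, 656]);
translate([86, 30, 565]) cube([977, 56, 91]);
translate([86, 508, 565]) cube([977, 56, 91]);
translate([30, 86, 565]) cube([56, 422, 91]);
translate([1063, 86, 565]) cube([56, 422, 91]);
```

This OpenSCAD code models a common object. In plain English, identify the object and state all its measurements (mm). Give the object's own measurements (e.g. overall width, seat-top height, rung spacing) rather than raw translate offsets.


A rectangular dining table. The top is 1149×594×32 mm with its upper surface at z = 688 mm. It stands on four 56×56 mm square legs, each inset 30 mm from the nearest pair of top edges, running from the floor to the underside of the top. Four apron rails, 56 mm thick and 91 mm tall, run between adjacent legs with their top edges flush with the underside of the top and their outer faces flush with the legs' outer faces.


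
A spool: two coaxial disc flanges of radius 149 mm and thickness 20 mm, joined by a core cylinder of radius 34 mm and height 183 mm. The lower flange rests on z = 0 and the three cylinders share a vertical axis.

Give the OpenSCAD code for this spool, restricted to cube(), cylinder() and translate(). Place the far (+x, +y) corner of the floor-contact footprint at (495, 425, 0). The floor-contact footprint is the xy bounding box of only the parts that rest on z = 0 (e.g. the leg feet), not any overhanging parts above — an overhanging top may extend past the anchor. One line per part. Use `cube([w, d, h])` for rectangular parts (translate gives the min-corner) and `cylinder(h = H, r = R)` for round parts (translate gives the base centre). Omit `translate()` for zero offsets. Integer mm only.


translate([346, 276, 0]) cylinder(h = 20, r = 149);
translate([346, 276, 20]) cylinder(h = 183, r = 34);
translate([346, 276, 203]) cylinder(h = 20, r = 149);


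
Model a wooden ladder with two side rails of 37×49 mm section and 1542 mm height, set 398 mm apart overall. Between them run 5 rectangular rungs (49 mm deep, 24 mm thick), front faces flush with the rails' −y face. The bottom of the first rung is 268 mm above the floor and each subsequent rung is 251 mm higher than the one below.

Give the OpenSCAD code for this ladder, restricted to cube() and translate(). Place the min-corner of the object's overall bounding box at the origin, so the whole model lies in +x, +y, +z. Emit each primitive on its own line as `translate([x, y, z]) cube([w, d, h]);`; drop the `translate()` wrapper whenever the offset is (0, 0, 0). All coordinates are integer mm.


cube([37, 49, 1542]);
translate([361, 0, 0]) cube([37, 49, 1542]);
translate([37, 0, 268]) cube([324, 49, 24]);
translate([37, 0, 519]) cube([324, 49, 24]);
translate([37, 0, 770]) cube([324, 49, 24]);
translate([37, 0, 1021]) cube([324, 49, 24]);
translate([37, 0, 1272]) cube([324, 49, 24]);


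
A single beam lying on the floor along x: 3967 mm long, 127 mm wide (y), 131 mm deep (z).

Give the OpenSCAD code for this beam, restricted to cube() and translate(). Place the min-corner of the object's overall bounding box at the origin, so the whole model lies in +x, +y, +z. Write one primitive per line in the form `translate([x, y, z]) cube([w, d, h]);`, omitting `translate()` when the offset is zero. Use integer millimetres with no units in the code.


cube([3967, 127, 131]);


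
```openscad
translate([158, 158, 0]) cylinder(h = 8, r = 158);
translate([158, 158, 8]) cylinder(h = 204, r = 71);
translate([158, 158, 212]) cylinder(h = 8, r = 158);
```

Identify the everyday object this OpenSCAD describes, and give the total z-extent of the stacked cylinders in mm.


A spool. The overall height is 220 mm.

Three coaxial cylinders, large–small–large — a spool. Two 8 mm flanges and a 204 mm core give 8 + 204 + 8 = 220 mm.


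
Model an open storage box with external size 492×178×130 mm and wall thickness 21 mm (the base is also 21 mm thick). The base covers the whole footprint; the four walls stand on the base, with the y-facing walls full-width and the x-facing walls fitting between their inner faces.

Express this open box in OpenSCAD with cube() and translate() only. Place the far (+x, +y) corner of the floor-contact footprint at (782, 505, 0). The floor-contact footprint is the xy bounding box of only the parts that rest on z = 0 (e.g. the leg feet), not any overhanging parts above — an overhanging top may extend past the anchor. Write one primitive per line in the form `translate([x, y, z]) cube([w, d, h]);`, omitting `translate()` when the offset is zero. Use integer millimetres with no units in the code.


translate([290, 327, 0]) cube([492, 178, 21]);
translate([290, 327, 21]) cube([492, 21, 109]);
translate([290, 484, 21]) cube([492, 21, 109]);
translate([290, 348, 21]) cube([21, 136, 109]);
translate([761, 348, 21]) cube([21, 136, 109]);


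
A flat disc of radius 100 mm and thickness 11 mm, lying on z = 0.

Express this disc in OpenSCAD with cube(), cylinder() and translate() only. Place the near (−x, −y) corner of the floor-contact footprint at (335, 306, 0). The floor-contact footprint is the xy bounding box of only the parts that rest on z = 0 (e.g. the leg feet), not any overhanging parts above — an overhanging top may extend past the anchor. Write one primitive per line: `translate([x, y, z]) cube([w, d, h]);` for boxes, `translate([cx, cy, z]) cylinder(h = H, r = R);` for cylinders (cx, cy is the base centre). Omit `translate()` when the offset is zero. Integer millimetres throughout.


translate([435, 406, 0]) cylinder(h = 11, r = 100);


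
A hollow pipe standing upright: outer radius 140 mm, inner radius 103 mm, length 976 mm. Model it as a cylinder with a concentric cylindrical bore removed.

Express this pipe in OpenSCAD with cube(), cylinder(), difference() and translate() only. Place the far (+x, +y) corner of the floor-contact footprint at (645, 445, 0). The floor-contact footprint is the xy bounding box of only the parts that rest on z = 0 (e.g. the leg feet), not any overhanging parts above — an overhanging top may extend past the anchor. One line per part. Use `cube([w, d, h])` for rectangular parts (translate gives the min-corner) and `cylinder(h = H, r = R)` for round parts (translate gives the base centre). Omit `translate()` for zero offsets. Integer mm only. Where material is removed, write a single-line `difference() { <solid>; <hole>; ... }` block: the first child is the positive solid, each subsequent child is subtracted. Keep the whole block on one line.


difference() { translate([505, 305, 0]) cylinder(h = 976, r = 140); translate([505, 305, 0]) cylinder(h = 976, r = 103); }


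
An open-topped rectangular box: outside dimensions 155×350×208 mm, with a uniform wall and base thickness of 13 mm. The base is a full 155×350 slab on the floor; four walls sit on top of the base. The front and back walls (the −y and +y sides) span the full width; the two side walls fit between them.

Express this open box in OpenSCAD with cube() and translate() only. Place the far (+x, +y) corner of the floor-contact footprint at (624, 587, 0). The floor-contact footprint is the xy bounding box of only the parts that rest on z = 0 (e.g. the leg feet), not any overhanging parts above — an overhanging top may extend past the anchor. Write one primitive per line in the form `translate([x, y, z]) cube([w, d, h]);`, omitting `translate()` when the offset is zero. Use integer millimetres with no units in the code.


translate([469, 237, 0]) cube([155, 350, 13]);
translate([469, 237, 13]) cube([155, 13, 195]);
translate([469, 574, 13]) cube([155, 13, 195]);
translate([469, 250, 13]) cube([13, 324, 195]);
translate([611, 250, 13]) cube([13, 324, 195]);


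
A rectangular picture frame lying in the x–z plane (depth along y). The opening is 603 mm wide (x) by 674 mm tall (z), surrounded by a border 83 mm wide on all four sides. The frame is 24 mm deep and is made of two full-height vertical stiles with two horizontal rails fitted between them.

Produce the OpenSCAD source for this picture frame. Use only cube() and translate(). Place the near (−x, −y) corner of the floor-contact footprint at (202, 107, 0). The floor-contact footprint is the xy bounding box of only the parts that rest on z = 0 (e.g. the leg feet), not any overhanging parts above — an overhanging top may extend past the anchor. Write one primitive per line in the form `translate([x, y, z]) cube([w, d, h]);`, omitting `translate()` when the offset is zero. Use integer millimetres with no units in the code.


translate([202, 107, 0]) cube([83, 24, 840]);
translate([888, 107, 0]) cube([83, 24, 840]);
translate([285, 107, 0]) cube([603, 24, 83]);
translate([285, 107, 757]) cube([603, 24, 83]);


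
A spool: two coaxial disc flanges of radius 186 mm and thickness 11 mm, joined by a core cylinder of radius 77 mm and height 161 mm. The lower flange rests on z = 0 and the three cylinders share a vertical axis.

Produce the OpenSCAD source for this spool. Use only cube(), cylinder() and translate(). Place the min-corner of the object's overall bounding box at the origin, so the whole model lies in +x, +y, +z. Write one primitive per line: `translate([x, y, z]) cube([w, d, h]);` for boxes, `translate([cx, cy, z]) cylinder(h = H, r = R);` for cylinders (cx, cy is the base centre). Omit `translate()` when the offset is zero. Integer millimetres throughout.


translate([186, 186, 0]) cylinder(h = 11, r = 186);
translate([186, 186, 11]) cylinder(h = 161, r = 77);
translate([186, 186, 172]) cylinder(h = 11, r = 186);


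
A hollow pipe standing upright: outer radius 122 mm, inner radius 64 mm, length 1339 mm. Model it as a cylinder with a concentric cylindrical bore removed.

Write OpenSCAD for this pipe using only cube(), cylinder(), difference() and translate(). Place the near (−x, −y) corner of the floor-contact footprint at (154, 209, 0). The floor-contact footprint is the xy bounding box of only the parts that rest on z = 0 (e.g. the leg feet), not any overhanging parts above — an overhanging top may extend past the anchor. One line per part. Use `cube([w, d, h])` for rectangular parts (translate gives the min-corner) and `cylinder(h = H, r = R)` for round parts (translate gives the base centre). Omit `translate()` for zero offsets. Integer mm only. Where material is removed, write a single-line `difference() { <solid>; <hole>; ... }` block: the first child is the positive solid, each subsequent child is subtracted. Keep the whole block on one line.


difference() { translate([276, 331, 0]) cylinder(h = 1339, r = 122); translate([276, 331, 0]) cylinder(h = 1339, r = 64); }


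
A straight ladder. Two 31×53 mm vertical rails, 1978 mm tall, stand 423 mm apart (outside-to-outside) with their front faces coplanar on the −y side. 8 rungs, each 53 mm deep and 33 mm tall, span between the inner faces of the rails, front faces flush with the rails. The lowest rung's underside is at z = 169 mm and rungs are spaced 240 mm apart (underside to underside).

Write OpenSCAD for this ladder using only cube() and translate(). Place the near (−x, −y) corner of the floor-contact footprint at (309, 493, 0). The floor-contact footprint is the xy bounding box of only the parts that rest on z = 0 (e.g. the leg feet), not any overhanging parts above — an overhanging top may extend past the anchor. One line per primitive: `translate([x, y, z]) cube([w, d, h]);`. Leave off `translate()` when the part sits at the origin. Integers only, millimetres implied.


// rung span = 423 - 2*31 = 361
// rung[k] z = 169 + k*240
translate([309, 493, 0]) cube([31, 53, 1978]);
translate([701, 493, 0]) cube([31, 53, 1978]);
translate([340, 493, 169]) cube([361, 53, 33]);
translate([340, 493, 409]) cube([361, 53, 33]);
translate([340, 493, 649]) cube([361, 53, 33]);
translate([340, 493, 889]) cube([361, 53, 33]);
translate([340, 493, 1129]) cube([361, 53, 33]);
translate([340, 493, 1369]) cube([361, 53, 33]);
translate([340, 493, 1609]) cube([361, 53, 33]);
translate([340, 493, 1849]) cube([361, 53, 33]);


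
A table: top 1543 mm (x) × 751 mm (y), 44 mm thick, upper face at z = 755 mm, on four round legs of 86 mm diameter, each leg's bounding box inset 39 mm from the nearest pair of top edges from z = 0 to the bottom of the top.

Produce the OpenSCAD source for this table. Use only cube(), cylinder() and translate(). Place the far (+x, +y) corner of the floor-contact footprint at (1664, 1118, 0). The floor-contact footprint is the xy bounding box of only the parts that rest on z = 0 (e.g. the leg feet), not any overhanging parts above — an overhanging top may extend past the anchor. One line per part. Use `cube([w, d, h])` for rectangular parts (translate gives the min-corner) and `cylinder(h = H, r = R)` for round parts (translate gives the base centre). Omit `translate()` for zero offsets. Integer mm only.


// leg_h = 755 - 44 = 711
translate([160, 406, 711]) cube([1543, 751, 44]);
translate([242, 488, 0]) cylinder(h = 711, r = 43);
translate([1621, 488, 0]) cylinder(h = 711, r = 43);
translate([242, 1075, 0]) cylinder(h = 711, r = 43);
translate([1621, 1075, 0]) cylinder(h = 711, r = 43);


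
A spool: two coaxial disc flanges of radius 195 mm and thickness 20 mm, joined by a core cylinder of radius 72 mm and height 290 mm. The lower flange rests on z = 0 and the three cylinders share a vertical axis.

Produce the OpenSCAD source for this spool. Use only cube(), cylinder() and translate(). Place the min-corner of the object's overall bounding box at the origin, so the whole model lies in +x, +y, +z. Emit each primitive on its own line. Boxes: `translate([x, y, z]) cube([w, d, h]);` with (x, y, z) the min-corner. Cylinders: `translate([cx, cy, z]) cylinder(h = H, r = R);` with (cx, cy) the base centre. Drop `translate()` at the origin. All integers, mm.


translate([195, 195, 0]) cylinder(h = 20, r = 195);
translate([195, 195, 20]) cylinder(h = 290, r = 72);
translate([195, 195, 310]) cylinder(h = 20, r = 195);


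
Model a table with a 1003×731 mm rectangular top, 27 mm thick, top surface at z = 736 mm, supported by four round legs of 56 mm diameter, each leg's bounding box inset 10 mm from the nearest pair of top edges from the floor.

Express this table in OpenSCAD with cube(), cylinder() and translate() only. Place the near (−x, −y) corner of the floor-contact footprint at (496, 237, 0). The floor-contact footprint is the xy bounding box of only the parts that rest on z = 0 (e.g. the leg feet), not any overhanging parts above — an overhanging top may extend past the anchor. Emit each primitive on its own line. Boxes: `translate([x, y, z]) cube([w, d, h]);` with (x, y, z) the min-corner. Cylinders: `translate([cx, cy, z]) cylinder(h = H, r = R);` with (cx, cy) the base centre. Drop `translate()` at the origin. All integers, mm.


translate([486, 227, 709]) cube([1003, 731, 27]);
translate([524, 265, 0]) cylinder(h = 709, r = 28);
translate([1451, 265, 0]) cylinder(h = 709, r = 28);
translate([524, 920, 0]) cylinder(h = 709, r = 28);
translate([1451, 920, 0]) cylinder(h = 709, r = 28);


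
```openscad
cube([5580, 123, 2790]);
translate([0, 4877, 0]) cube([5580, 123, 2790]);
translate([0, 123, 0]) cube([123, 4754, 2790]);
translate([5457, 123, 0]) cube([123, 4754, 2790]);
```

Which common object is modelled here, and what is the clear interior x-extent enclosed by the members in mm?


A house (or room) frame. The interior width is 5334 mm.

Four 2790 mm walls enclosing a rectangle with no floor or roof — a room or house frame. Outside width is 5580 mm and wall thickness is 123 mm, so the interior width is 5580 − 2 × 123 = 5334 mm.


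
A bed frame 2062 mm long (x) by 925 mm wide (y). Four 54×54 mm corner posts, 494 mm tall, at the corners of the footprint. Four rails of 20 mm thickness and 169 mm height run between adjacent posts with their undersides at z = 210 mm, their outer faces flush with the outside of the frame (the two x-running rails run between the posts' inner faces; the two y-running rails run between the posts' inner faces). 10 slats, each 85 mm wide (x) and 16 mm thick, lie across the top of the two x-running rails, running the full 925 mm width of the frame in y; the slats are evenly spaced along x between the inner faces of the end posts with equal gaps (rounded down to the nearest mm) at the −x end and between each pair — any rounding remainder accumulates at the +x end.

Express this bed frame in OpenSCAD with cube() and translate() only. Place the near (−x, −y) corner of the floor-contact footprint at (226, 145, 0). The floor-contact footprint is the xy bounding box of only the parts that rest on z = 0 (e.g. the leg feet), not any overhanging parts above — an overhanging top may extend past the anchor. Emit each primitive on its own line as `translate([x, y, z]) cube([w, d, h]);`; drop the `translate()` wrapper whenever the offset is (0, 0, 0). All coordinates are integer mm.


translate([226, 145, 0]) cube([54, 54, 494]);
translate([226, 1016, 0]) cube([54, 54, 494]);
translate([2234, 145, 0]) cube([54, 54, 494]);
translate([2234, 1016, 0]) cube([54, 54, 494]);
translate([280, 145, 210]) cube([1954, 20, 169]);
translate([280, 1050, 210]) cube([1954, 20, 169]);
translate([226, 199, 210]) cube([20, 817, 169]);
translate([2268, 199, 210]) cube([20, 817, 169]);
translate([380, 145, 379]) cube([85, 925, 16]);
translate([565, 145, 379]) cube([85, 925, 16]);
translate([750, 145, 379]) cube([85, 925, 16]);
translate([935, 145, 379]) cube([85, 925, 16]);
translate([1120, 145, 379]) cube([85, 925, 16]);
translate([1305, 145, 379]) cube([85, 925, 16]);
translate([1490, 145, 379]) cube([85, 925, 16]);
translate([1675, 145, 379]) cube([85, 925, 16]);
translate([1860, 145, 379]) cube([85, 925, 16]);
translate([2045, 145, 379]) cube([85, 925, 16]);


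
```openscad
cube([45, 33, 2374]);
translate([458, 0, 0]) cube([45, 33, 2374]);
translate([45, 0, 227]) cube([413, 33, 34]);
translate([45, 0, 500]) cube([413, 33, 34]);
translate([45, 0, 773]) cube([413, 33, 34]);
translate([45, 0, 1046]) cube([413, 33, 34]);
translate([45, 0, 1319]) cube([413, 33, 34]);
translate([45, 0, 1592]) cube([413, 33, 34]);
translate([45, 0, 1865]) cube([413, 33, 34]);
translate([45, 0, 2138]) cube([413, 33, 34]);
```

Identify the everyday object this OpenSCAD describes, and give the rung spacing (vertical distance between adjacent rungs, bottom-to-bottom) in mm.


A ladder. The rung spacing is 273 mm.

Two tall 45×33 posts with 8 short bars between them — a ladder. Adjacent rungs sit at z = 227 and z = 500, so the spacing is 500 − 227 = 273 mm.


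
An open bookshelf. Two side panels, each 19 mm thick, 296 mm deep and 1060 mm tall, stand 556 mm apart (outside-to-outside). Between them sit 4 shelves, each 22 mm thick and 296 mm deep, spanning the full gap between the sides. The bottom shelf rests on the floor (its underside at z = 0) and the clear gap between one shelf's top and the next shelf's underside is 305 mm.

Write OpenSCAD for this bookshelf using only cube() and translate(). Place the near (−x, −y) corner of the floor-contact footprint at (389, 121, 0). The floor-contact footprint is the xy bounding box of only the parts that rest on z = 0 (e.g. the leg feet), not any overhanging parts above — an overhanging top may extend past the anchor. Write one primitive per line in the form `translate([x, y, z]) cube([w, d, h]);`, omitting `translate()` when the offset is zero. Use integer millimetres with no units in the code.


translate([389, 121, 0]) cube([19, 296, 1060]);
translate([926, 121, 0]) cube([19, 296, 1060]);
translate([408, 121, 0]) cube([518, 296, 22]);
translate([408, 121, 327]) cube([518, 296, 22]);
translate([408, 121, 654]) cube([518, 296, 22]);
translate([408, 121, 981]) cube([518, 296, 22]);


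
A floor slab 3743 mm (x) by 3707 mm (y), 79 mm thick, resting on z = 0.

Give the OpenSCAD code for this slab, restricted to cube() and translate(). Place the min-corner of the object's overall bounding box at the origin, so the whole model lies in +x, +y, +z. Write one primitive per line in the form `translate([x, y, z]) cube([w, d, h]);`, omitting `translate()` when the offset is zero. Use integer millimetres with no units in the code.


cube([3743, 3707, 79]);
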